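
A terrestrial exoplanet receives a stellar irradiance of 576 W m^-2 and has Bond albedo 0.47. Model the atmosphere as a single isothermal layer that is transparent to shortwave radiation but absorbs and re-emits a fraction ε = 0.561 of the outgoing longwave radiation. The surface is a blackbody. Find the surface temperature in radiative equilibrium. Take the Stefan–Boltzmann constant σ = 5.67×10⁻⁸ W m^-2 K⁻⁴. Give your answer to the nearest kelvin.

At the top of the atmosphere, σT_e⁴ = S(1−α)/4 = 76.32 W m^-2, giving T_e = 191.5 K.
The surface balance (absorbed SW + ε·downward IR = σT_s⁴) with T_a⁴ = T_s⁴/2 reduces to T_s = T_e·[2/(2−ε)]^¼ = 208.0 K.

208 kelvin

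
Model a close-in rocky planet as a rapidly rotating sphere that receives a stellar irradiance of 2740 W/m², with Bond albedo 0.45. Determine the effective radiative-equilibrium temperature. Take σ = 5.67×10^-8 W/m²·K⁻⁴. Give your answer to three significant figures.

Absorbed flux (global mean): S(1−α)/4 = 2740·0.55/4 = 376.8 W/m².
In equilibrium σT⁴ equals this, so T = 285.5 K.

286 K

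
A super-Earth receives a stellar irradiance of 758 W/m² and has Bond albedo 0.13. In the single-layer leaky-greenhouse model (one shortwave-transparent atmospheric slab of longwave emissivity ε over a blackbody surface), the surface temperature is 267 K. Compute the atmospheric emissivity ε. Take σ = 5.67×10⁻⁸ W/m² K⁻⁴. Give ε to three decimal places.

TOA balance gives T_e = 232.2 K.
Inverting T_s⁴ = 2T_e⁴/(2−ε): (T_e/T_s)⁴ = 0.5721, so ε = 2(1 − 0.5721) = 0.8557.

0.856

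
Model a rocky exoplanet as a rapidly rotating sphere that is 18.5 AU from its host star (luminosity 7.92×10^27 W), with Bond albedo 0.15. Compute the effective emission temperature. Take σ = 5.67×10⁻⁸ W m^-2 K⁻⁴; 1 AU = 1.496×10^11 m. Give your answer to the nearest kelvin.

d = 18.5 × 1.496×10^11 m = 2.768×10^12 m.
Flux at the orbit: S = L/(4πd²) = 7.92×10^27/(4π·(2.77×10^12)²) = 82.28 W m^-2.
The planet absorbs (1−α)S over its disc πR² and re-emits over 4πR², so the mean absorbed flux is (1−0.15)·82.28/4 = 17.49 W m^-2.
Set σT⁴ = 17.49 → T = (17.49/σ)^(1/4) = 132.5 K.

133 K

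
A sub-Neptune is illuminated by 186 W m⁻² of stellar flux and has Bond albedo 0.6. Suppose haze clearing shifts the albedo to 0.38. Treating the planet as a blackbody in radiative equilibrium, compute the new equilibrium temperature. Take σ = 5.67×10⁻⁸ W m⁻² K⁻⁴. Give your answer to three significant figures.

150 K

New equilibrium: T₂ = [(1−0.38)·186.0/(4σ)]^(1/4) = 150.2 K.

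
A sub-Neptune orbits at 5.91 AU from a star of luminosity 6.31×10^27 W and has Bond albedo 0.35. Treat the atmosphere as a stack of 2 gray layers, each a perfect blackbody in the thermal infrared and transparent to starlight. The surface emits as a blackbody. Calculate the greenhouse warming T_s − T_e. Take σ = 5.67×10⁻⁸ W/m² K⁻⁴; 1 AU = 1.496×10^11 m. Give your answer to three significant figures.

65.5 K

Orbital distance: d = 5.91 AU = 8.841×10^11 m.
Flux at the orbit: S = L/(4πd²) = 6.31×10^27/(4π·(8.84×10^11)²) = 642.4 W/m².
OLR = S(1−α)/4 = 104.4 W/m²; the top layer radiates at T_e = 207.1 K.
Surface: T_s = (3)^¼·T_e = 272.6 K.
Warming: T_s − T_e = 65.47 K.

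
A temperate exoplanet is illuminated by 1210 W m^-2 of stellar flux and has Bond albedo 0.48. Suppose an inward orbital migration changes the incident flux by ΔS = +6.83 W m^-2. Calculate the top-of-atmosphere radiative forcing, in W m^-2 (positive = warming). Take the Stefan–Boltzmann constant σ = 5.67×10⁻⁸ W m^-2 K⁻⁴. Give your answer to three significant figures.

0.888 W m^-2

Only a fraction (1−α) is absorbed and it's spread over 4πR², so ΔF = (1−α)ΔS/4 = 0.8879 W m^-2.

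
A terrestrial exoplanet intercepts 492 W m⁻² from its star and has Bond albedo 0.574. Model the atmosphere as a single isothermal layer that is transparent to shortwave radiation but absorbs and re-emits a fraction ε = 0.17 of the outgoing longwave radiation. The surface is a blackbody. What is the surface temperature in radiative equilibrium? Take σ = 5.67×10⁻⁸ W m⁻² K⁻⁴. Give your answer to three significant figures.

The planet radiates to space at T_e = [S(1−α)/(4σ)]^(1/4) = 174.4 K.
For a single slab of emissivity ε, T_s⁴ = 2T_e⁴/(2−ε); thus T_s = 174.4·(1.093)^(1/4) = 178.3 K.

178 K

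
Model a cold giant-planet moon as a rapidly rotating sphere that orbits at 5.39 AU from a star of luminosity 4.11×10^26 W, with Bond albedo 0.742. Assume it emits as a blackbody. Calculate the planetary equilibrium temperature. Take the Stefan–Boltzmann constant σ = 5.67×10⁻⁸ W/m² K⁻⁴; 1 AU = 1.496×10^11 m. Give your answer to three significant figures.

87.0 kelvin

d = 5.39 × 1.496×10^11 m = 8.063×10^11 m.
Spreading L over a sphere of radius d: S = 4.11×10^26/(4π·8.06×10^11²) = 50.30 W/m².
Absorbed flux (global mean): S(1−α)/4 = 50.30·0.258/4 = 3.245 W/m².
Set σT⁴ = 3.245 → T = (3.245/σ)^(1/4) = 86.97 K.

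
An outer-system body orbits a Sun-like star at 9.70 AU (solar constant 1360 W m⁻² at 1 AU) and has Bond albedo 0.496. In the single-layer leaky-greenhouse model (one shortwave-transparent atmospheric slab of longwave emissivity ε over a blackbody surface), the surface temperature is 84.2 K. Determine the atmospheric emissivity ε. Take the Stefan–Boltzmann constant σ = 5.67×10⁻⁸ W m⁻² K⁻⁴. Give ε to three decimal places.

0.722

Irradiance scales as 1/d², so S = 1360 W m⁻² × (1/9.70)² = 14.45 W m⁻².
First, T_e = [14.45·(1−0.496)/(4σ)]^(1/4) = 75.28 K.
T_s⁴ = T_e⁴·2/(2−ε) → ε = 2 − 2(T_e/T_s)⁴ = 2 − 2·(75.28/84.2)⁴ = 0.7219.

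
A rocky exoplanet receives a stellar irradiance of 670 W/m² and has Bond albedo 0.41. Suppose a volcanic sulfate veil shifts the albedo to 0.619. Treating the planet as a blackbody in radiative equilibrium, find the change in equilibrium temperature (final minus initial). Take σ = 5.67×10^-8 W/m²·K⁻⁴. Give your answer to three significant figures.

With α = 0.41, T₁ = 204.3 K.
With α = 0.619, T₂ = 183.2 K.
Change: 183.2 − 204.3 = -21.16 K.

-21.2 K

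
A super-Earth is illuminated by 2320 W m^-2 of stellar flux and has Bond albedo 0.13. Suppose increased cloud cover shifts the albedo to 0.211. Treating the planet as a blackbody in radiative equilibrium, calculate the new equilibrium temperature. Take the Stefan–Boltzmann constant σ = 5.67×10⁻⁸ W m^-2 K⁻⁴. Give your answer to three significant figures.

300 K

T₂ = [S(1−α₂)/(4σ)]^(1/4) = [2320·0.789/(4σ)]^(1/4) = 299.7 K.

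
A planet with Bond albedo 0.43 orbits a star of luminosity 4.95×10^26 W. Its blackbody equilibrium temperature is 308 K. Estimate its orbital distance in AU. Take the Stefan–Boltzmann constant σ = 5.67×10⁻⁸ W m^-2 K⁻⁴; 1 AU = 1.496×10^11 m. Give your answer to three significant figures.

Required flux: S = 4σT⁴/(1−α) = 3581 W m^-2.
Then d = [L/(4πS)]^(1/2) = 1.049×10^11 m, i.e. 0.7011 AU.

0.701 AU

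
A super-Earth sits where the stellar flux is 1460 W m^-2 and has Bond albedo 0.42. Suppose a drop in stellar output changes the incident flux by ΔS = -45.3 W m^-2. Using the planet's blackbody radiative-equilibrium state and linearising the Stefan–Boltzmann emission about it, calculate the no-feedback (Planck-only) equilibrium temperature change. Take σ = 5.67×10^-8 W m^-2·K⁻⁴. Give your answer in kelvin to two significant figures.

Unperturbed T_e = [1460·(1−0.42)/(4σ)]^¼ = 247.2 K.
TOA radiative forcing: ΔF = (1−α)ΔS/4 = 0.58·(-45.3)/4 = -6.569 W m^-2.
Planck response: λ_P = 4σT_e³ = 4·5.67×10⁻⁸·(247.2)³ = 3.426 W m^-2/K.
ΔT₀ = ΔF/λ_P = -6.569/3.426 = -1.92 K.

-1.9 kelvin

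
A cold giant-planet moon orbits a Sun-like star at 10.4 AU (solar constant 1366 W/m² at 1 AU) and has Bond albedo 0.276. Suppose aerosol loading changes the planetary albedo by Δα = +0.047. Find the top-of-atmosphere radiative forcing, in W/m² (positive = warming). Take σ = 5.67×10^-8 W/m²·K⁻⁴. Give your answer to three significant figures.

By the inverse-square law, S = 1366/10.4² = 12.63 W/m².
The change in absorbed flux is Δ[S(1−α)/4] = −SΔα/4 = -0.1484 W/m².

-0.148 W/m²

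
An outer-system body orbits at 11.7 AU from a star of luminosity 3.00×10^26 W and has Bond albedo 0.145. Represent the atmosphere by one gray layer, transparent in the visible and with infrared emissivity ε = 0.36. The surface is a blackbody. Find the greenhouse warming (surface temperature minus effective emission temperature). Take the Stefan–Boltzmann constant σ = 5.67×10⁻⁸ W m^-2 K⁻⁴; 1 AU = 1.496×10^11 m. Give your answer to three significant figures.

d = 11.7 × 1.496×10^11 m = 1.750×10^12 m.
Spreading L over a sphere of radius d: S = 3.00×10^26/(4π·1.75×10^12²) = 7.792 W m^-2.
Effective emission temperature (TOA balance): σT_e⁴ = S(1−α)/4 = 1.666 W m^-2 → T_e = 73.62 K.
Surface balance with a leaky layer gives σT_s⁴ = σT_e⁴·2/(2−ε), so T_s = T_e·[2/(2−0.36)]^(1/4) = 77.37 K.
Greenhouse warming: T_s − T_e = 3.745 K.

3.74 K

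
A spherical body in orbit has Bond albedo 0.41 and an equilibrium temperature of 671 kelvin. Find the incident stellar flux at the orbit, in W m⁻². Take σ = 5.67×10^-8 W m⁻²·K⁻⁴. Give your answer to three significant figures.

From S(1−α)/4 = σT⁴: S = 4σT⁴/(1−α).
σT⁴ = 5.67×10⁻⁸·(671)⁴ = 11490 W m⁻².
S = 4·11490/0.59 = 77930 W m⁻².

77900 W m⁻²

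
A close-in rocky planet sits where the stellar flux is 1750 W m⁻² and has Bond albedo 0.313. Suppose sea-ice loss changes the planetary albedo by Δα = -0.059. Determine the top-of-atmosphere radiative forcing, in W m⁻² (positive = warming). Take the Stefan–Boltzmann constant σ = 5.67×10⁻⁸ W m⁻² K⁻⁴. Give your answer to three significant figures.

25.8 W m⁻²

ΔF = −(S/4)Δα = −(1750/4)×(-0.059) = 25.81 W m⁻².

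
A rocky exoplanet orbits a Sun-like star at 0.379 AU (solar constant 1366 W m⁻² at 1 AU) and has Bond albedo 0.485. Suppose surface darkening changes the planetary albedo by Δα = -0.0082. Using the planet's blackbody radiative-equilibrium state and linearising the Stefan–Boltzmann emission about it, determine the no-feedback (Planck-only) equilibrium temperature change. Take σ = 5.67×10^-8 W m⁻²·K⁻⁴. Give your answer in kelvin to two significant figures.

Irradiance scales as 1/d², so S = 1366 W m⁻² × (1/0.379)² = 9510 W m⁻².
The baseline emission temperature is T_e = 383.3 K.
The change in absorbed flux is Δ[S(1−α)/4] = −SΔα/4 = 19.50 W m⁻².
Linearising σT⁴ gives d(σT⁴)/dT = 4σT_e³ = 12.78 W m⁻² per K.
ΔT₀ = ΔF/λ_P = 19.50/12.78 = 1.53 K.

1.5 K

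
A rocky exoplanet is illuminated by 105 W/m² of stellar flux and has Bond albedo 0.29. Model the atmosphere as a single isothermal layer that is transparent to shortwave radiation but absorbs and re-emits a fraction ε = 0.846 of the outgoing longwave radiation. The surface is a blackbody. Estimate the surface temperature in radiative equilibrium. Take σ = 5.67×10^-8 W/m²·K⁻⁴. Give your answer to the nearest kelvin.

154 K

The planet radiates to space at T_e = [S(1−α)/(4σ)]^(1/4) = 134.6 K.
The surface balance (absorbed SW + ε·downward IR = σT_s⁴) with T_a⁴ = T_s⁴/2 reduces to T_s = T_e·[2/(2−ε)]^¼ = 154.5 K.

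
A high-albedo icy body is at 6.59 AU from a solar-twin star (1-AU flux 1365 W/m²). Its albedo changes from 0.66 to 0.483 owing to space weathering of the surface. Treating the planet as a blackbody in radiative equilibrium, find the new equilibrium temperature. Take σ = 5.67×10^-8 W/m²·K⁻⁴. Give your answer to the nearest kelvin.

92 kelvin

Irradiance scales as 1/d², so S = 1365 W/m² × (1/6.59)² = 31.43 W/m².
T₂ = [S(1−α₂)/(4σ)]^(1/4) = [31.43·0.517/(4σ)]^(1/4) = 92.00 K.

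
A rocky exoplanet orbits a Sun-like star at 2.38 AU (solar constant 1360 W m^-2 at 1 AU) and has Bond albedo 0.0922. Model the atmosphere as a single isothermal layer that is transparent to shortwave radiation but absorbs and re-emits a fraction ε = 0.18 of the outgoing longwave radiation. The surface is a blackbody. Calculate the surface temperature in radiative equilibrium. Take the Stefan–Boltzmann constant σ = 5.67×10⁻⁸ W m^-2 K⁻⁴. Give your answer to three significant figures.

Irradiance scales as 1/d², so S = 1360 W m^-2 × (1/2.38)² = 240.1 W m^-2.
At the top of the atmosphere, σT_e⁴ = S(1−α)/4 = 54.49 W m^-2, giving T_e = 176.1 K.
Surface balance with a leaky layer gives σT_s⁴ = σT_e⁴·2/(2−ε), so T_s = T_e·[2/(2−0.18)]^(1/4) = 180.3 K.

180 K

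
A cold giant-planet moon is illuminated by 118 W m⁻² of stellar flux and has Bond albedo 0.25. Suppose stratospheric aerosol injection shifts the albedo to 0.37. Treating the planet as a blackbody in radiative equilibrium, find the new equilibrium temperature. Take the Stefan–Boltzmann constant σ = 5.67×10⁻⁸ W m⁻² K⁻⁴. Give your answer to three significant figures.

135 kelvin

With the new albedo, S(1−α₂)/4 = 18.59 W m⁻², so T₂ = 134.6 K.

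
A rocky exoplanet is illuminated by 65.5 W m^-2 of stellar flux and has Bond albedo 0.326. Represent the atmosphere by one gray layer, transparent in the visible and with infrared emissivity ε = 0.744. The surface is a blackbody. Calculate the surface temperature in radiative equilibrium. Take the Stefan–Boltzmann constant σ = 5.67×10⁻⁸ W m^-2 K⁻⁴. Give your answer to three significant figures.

Effective emission temperature (TOA balance): σT_e⁴ = S(1−α)/4 = 11.04 W m^-2 → T_e = 118.1 K.
For a single slab of emissivity ε, T_s⁴ = 2T_e⁴/(2−ε); thus T_s = 118.1·(1.592)^(1/4) = 132.7 K.

133 K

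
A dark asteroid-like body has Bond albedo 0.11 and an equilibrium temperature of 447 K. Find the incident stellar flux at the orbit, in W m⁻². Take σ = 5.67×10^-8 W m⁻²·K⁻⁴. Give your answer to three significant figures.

From S(1−α)/4 = σT⁴: S = 4σT⁴/(1−α).
σT⁴ = 5.67×10⁻⁸·(447)⁴ = 2264 W m⁻².
S = 4·2264/0.89 = 10170 W m⁻².

10200 W m⁻²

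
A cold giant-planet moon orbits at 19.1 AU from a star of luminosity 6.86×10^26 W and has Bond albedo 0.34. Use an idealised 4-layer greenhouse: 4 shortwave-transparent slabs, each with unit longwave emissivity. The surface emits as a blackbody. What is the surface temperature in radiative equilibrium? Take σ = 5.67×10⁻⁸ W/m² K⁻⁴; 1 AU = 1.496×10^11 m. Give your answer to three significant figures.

99.3 K

d = 19.1 × 1.496×10^11 m = 2.857×10^12 m.
S = L/(4πd²) = 6.686 W/m².
Top-of-atmosphere balance: σT_e⁴ = S(1−α)/4 = 1.103 W/m² → T_e = 66.42 K.
Layer-by-layer balance gives σT_s⁴ = (N+1)σT_e⁴, so T_s = 5^¼·66.42 = 99.31 K.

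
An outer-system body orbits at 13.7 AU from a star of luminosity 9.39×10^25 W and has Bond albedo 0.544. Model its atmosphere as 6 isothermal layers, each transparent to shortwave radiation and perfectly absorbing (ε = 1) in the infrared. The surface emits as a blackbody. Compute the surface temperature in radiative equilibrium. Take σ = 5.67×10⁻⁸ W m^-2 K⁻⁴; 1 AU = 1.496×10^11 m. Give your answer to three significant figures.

70.7 kelvin

Orbital distance: d = 13.7 AU = 2.050×10^12 m.
Flux at the orbit: S = L/(4πd²) = 9.39×10^25/(4π·(2.05×10^12)²) = 1.779 W m^-2.
OLR = S(1−α)/4 = 0.2028 W m^-2; the top layer radiates at T_e = 43.49 K.
With N = 6 opaque layers, T_s = (N+1)^(1/4)·T_e = 7^(1/4)·43.49 = 70.74 K.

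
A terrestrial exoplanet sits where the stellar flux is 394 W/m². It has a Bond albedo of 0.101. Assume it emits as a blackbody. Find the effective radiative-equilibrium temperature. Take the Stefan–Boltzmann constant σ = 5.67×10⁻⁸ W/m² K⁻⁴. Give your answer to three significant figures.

199 K

Absorbed flux (global mean): S(1−α)/4 = 394.0·0.899/4 = 88.55 W/m².
Set σT⁴ = 88.55 → T = (88.55/σ)^(1/4) = 198.8 K.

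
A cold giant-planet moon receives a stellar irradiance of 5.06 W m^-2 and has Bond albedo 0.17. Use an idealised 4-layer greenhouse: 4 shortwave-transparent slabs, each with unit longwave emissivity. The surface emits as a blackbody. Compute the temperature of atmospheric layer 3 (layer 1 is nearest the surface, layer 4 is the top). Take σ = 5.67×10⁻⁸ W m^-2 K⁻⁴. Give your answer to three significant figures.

The effective emission temperature is T_e = [S(1−α)/(4σ)]^¼ = 65.60 K.
In the N-layer model, layer k (counted from the surface) has T_k = (N+1−k)^(1/4)·T_e.
T_3 = (2)^(1/4)·65.60 = 78.01 K.

78.0 kelvin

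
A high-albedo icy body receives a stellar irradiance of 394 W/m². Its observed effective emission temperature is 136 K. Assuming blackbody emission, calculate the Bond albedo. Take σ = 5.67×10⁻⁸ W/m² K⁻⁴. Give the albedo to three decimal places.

From σT⁴ = S(1−α)/4 we invert for α: 1−α = 4σT⁴/S.
4σT⁴ = 4·5.67×10⁻⁸·(136)⁴ = 77.59 W/m².
1−α = 77.59/394.0 = 0.1969, so α = 0.8031.

0.803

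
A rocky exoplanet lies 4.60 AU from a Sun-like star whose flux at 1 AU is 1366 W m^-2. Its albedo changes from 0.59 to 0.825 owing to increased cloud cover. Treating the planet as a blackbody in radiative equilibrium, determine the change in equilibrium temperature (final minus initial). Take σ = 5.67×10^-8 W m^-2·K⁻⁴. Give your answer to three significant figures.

By the inverse-square law, S = 1366/4.60² = 64.56 W m^-2.
With α = 0.59, T₁ = 103.9 K.
With α = 0.825, T₂ = 84.01 K.
Change: 84.01 − 103.9 = -19.93 K.

-19.9 kelvin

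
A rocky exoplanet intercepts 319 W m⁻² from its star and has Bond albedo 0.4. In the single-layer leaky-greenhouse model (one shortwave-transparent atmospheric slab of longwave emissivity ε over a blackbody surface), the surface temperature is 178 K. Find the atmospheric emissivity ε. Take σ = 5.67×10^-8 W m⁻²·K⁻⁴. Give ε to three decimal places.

Effective temperature: T_e = [S(1−α)/(4σ)]^(1/4) = 170.4 K.
Inverting T_s⁴ = 2T_e⁴/(2−ε): (T_e/T_s)⁴ = 0.8407, so ε = 2(1 − 0.8407) = 0.3187.

0.319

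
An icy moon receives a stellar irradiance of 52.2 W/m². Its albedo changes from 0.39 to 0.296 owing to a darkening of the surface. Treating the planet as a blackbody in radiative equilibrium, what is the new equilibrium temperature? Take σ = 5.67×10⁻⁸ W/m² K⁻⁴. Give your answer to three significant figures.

New equilibrium: T₂ = [(1−0.296)·52.20/(4σ)]^(1/4) = 112.8 K.

113 K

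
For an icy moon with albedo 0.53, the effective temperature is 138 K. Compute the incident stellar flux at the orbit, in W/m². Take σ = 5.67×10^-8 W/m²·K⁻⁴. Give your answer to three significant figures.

175 W/m²

Invert the energy balance for S: S = 4σT⁴/(1−α).
The emitted flux is σT⁴ = 20.56 W/m².
So S = 4×20.56/(1−0.53) = 175.0 W/m².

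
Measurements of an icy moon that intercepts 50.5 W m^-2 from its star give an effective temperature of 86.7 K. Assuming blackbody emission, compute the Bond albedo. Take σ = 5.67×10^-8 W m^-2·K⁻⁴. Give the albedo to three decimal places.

0.746

From σT⁴ = S(1−α)/4 we invert for α: 1−α = 4σT⁴/S.
4σT⁴ = 4·5.67×10⁻⁸·(86.7)⁴ = 12.82 W m^-2.
1−α = 12.82/50.50 = 0.2538, so α = 0.7462.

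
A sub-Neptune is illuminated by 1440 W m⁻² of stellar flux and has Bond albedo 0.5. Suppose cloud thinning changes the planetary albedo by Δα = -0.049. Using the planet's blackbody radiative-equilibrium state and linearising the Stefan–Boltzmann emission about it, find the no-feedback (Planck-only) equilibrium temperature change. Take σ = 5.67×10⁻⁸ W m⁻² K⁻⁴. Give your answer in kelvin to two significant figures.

5.8 K

Reference equilibrium: T_e = [S(1−α)/(4σ)]^(1/4) = 237.4 K.
The change in absorbed flux is Δ[S(1−α)/4] = −SΔα/4 = 17.64 W m⁻².
Linearising σT⁴ gives d(σT⁴)/dT = 4σT_e³ = 3.033 W m⁻² per K.
So ΔT₀ = 17.64/3.033 = 5.82 K.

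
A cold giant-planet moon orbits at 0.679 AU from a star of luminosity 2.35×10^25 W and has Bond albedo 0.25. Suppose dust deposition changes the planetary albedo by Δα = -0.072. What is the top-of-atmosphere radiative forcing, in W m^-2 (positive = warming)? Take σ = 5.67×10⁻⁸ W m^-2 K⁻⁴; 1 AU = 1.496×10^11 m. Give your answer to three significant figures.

3.26 W m^-2

Orbital distance: d = 0.679 AU = 1.016×10^11 m.
Flux at the orbit: S = L/(4πd²) = 2.35×10^25/(4π·(1.02×10^11)²) = 181.2 W m^-2.
TOA radiative forcing: ΔF = −S·Δα/4 = −181.2·(-0.072)/4 = 3.262 W m^-2.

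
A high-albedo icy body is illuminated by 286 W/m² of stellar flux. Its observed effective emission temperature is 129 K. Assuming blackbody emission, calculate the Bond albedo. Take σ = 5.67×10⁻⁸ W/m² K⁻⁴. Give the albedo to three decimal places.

Energy balance: S(1−α)/4 = σT⁴, so 1−α = 4σT⁴/S.
σT⁴ = 15.70 W/m², so 4σT⁴ = 62.81 W/m².
Hence α = 1 − 62.81/286.0 = 0.7804.

0.780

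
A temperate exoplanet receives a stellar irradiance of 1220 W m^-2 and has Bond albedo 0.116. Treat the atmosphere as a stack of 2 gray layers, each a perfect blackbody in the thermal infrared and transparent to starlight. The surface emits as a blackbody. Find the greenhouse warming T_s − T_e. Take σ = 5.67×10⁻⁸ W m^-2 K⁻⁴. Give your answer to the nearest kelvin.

Top-of-atmosphere balance: σT_e⁴ = S(1−α)/4 = 269.6 W m^-2 → T_e = 262.6 K.
Surface: T_s = (3)^¼·T_e = 345.6 K.
So the greenhouse effect raises the surface by 345.6 − 262.6 = 83.00 K.

83 kelvin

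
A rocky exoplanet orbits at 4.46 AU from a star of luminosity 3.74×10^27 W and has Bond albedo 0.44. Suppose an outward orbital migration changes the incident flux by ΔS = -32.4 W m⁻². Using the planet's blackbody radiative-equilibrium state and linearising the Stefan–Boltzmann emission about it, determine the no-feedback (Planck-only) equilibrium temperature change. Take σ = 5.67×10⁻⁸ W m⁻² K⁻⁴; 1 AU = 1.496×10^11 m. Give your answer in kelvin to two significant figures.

-2.4 K

Orbital distance: d = 4.46 AU = 6.672×10^11 m.
S = L/(4πd²) = 668.5 W m⁻².
Reference equilibrium: T_e = [S(1−α)/(4σ)]^(1/4) = 201.6 K.
Only a fraction (1−α) is absorbed and it's spread over 4πR², so ΔF = (1−α)ΔS/4 = -4.536 W m⁻².
Linearising σT⁴ gives d(σT⁴)/dT = 4σT_e³ = 1.857 W m⁻² per K.
ΔT₀ = ΔF/λ_P = -4.536/1.857 = -2.44 K.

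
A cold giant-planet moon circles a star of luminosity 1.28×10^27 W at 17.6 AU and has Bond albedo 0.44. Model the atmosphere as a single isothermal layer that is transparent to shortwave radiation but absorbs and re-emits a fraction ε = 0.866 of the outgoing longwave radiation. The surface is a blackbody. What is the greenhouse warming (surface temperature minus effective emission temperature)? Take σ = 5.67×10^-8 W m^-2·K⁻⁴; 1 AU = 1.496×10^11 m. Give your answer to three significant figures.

11.8 kelvin

Orbital distance: d = 17.6 AU = 2.633×10^12 m.
Spreading L over a sphere of radius d: S = 1.28×10^27/(4π·2.63×10^12²) = 14.69 W m^-2.
At the top of the atmosphere, σT_e⁴ = S(1−α)/4 = 2.057 W m^-2, giving T_e = 77.61 K.
The surface balance (absorbed SW + ε·downward IR = σT_s⁴) with T_a⁴ = T_s⁴/2 reduces to T_s = T_e·[2/(2−ε)]^¼ = 89.44 K.
T_s − T_e = 89.44 − 77.61 = 11.83 K.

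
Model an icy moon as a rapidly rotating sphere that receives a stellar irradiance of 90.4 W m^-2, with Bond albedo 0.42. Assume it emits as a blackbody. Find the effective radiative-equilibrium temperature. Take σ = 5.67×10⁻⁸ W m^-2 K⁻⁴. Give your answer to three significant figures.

Averaging over the sphere, the absorbed flux is S(1−α)/4 = 13.11 W m^-2.
Balancing against σT⁴: T = (13.11/5.67×10⁻⁸)^(1/4) = 123.3 K.

123 K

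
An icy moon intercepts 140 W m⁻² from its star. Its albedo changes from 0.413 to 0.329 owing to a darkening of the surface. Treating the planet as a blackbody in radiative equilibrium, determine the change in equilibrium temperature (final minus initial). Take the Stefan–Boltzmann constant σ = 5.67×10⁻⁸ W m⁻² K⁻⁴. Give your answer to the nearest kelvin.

Initial: T₁ = [S(1−0.413)/(4σ)]^(1/4) = 138.0 K.
With α = 0.329, T₂ = 142.7 K.
Change: 142.7 − 138.0 = 4.691 K.

5 K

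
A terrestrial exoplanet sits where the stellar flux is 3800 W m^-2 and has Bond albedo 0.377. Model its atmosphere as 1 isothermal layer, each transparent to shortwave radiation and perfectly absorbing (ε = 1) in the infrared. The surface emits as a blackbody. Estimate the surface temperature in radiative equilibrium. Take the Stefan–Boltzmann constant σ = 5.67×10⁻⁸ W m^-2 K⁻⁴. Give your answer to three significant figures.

380 K

OLR = S(1−α)/4 = 591.9 W m^-2; the top layer radiates at T_e = 319.6 K.
For an N-layer opaque stack, T_s⁴ = (N+1)T_e⁴, hence T_s = (2)^(1/4)×319.6 K = 380.1 K.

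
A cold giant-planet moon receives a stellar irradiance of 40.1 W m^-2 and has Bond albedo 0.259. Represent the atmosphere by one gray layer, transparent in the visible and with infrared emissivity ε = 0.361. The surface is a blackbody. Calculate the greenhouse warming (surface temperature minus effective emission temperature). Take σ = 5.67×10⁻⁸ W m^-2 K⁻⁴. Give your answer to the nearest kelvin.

5 K

At the top of the atmosphere, σT_e⁴ = S(1−α)/4 = 7.429 W m^-2, giving T_e = 107.0 K.
The surface balance (absorbed SW + ε·downward IR = σT_s⁴) with T_a⁴ = T_s⁴/2 reduces to T_s = T_e·[2/(2−ε)]^¼ = 112.4 K.
The atmosphere warms the surface by 5.459 K.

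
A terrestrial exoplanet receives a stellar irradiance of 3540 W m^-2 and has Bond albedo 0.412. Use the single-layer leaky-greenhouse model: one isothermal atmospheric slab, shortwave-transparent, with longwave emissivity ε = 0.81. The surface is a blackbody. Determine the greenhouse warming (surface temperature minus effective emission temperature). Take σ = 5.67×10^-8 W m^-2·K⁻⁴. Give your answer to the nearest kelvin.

43 K

Effective emission temperature (TOA balance): σT_e⁴ = S(1−α)/4 = 520.4 W m^-2 → T_e = 309.5 K.
The surface balance (absorbed SW + ε·downward IR = σT_s⁴) with T_a⁴ = T_s⁴/2 reduces to T_s = T_e·[2/(2−ε)]^¼ = 352.4 K.
The atmosphere warms the surface by 42.90 K.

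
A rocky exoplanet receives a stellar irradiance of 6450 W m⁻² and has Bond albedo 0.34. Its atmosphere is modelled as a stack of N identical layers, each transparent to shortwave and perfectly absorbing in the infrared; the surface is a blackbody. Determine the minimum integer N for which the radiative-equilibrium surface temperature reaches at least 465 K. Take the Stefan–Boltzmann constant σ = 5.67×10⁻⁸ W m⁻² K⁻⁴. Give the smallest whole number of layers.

2

Top-of-atmosphere balance: σT_e⁴ = S(1−α)/4 = 1064 W m⁻² → T_e = 370.1 K.
Since T_s⁴ = (N+1)T_e⁴, we need N ≥ (T_s/T_e)⁴ − 1 = 1.491.
The minimum whole number is N = 2.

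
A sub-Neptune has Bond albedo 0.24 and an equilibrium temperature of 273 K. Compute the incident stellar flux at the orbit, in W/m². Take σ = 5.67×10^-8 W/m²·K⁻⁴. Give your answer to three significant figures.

Invert the energy balance for S: S = 4σT⁴/(1−α).
σT⁴ = 5.67×10⁻⁸·(273)⁴ = 314.9 W/m².
So S = 4×314.9/(1−0.24) = 1658 W/m².

1660 W/m²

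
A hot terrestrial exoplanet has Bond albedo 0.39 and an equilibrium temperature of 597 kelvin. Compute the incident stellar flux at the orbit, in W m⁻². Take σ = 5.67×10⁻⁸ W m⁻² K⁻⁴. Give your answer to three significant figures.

47200 W m⁻²

Invert the energy balance for S: S = 4σT⁴/(1−α).
The emitted flux is σT⁴ = 7202 W m⁻².
So S = 4×7202/(1−0.39) = 47230 W m⁻².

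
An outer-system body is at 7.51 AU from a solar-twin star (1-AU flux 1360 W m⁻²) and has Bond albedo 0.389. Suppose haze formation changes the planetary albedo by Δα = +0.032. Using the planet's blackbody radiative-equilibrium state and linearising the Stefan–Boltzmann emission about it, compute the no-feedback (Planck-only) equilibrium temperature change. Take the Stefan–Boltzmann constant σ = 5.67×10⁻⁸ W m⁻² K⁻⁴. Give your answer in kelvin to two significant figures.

Irradiance scales as 1/d², so S = 1360 W m⁻² × (1/7.51)² = 24.11 W m⁻².
Reference equilibrium: T_e = [S(1−α)/(4σ)]^(1/4) = 89.78 K.
TOA radiative forcing: ΔF = −S·Δα/4 = −24.11·(+0.032)/4 = -0.1929 W m⁻².
Planck response: λ_P = 4σT_e³ = 4·5.67×10⁻⁸·(89.78)³ = 0.1641 W m⁻²/K.
So ΔT₀ = -0.1929/0.1641 = -1.18 K.

-1.2 K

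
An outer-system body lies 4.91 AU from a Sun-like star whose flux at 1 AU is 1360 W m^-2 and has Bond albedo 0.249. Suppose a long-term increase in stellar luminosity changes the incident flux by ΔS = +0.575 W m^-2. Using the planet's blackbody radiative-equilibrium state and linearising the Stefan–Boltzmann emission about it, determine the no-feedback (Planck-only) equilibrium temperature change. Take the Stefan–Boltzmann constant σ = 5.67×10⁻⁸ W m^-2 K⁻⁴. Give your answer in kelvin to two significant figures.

Irradiance scales as 1/d², so S = 1360 W m^-2 × (1/4.91)² = 56.41 W m^-2.
Unperturbed T_e = [56.41·(1−0.249)/(4σ)]^¼ = 116.9 K.
Only a fraction (1−α) is absorbed and it's spread over 4πR², so ΔF = (1−α)ΔS/4 = 0.1080 W m^-2.
Planck response: λ_P = 4σT_e³ = 4·5.67×10⁻⁸·(116.9)³ = 0.3624 W m^-2/K.
ΔT₀ = ΔF/λ_P = 0.1080/0.3624 = 0.298 K.

0.30 kelvin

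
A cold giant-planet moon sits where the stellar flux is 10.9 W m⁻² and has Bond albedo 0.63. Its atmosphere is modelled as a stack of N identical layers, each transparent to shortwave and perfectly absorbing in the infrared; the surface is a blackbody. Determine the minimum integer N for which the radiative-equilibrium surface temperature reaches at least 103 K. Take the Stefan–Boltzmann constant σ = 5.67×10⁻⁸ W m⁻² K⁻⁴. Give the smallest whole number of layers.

OLR = S(1−α)/4 = 1.008 W m⁻²; the top layer radiates at T_e = 64.94 K.
T_s = (N+1)^(1/4)·T_e ≥ 103 K requires N+1 ≥ (T_s/T_e)⁴ = (103/64.94)⁴ = 6.329.
The minimum whole number is N = 6.

6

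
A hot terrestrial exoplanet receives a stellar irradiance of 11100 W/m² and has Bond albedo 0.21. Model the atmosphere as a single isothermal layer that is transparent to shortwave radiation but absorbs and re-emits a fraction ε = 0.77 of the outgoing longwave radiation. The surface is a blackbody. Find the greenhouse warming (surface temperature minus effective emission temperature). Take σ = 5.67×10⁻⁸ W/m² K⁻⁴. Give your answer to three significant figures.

57.3 K

The planet radiates to space at T_e = [S(1−α)/(4σ)]^(1/4) = 443.4 K.
Surface balance with a leaky layer gives σT_s⁴ = σT_e⁴·2/(2−ε), so T_s = T_e·[2/(2−0.77)]^(1/4) = 500.7 K.
T_s − T_e = 500.7 − 443.4 = 57.30 K.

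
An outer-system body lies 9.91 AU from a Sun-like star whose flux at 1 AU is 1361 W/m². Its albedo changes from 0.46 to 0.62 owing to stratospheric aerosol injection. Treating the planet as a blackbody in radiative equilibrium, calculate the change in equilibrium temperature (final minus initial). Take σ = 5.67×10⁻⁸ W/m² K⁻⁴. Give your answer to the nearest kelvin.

By the inverse-square law, S = 1361/9.91² = 13.86 W/m².
Before: T₁ = [13.86·0.54/(4σ)]^(1/4) = 75.79 K.
Final:   T₂ = [S(1−0.62)/(4σ)]^(1/4) = 69.42 K.
Change: 69.42 − 75.79 = -6.374 K.

-6 kelvin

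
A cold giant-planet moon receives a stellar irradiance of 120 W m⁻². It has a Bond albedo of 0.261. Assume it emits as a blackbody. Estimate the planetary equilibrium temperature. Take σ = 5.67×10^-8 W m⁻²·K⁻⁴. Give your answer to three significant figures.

The planet absorbs (1−α)S over its disc πR² and re-emits over 4πR², so the mean absorbed flux is (1−0.261)·120.0/4 = 22.17 W m⁻².
Set σT⁴ = 22.17 → T = (22.17/σ)^(1/4) = 140.6 K.

141 K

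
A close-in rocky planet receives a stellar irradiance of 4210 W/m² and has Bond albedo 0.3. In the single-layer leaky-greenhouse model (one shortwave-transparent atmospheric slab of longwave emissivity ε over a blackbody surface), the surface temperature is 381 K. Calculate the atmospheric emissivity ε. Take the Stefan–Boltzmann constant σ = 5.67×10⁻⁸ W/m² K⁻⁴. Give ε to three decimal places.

0.767

First, T_e = [4210·(1−0.3)/(4σ)]^(1/4) = 337.6 K.
Since (2−ε)/2 = (T_e/T_s)⁴ = 0.6166, ε = 0.7667.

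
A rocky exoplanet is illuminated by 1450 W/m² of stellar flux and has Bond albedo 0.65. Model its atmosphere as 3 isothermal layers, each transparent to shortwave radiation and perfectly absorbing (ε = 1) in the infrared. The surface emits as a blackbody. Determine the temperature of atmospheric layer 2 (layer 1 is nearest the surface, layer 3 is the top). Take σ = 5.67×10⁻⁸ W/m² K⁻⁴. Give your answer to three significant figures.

The effective emission temperature is T_e = [S(1−α)/(4σ)]^¼ = 217.5 K.
Each opaque layer satisfies 2T_j⁴ = T_{j−1}⁴ + T_{j+1}⁴, giving T_k⁴ = (N+1−k)T_e⁴.
With k = 2: T_2 = (3+1−2)^¼·217.5 K = 258.6 K.

259 K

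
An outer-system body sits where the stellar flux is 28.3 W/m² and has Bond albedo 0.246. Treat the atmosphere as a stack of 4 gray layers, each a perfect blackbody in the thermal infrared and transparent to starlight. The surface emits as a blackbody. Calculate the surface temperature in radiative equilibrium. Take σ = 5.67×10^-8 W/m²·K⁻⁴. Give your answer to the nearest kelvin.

Top-of-atmosphere balance: σT_e⁴ = S(1−α)/4 = 5.335 W/m² → T_e = 98.49 K.
Layer-by-layer balance gives σT_s⁴ = (N+1)σT_e⁴, so T_s = 5^¼·98.49 = 147.3 K.

147 K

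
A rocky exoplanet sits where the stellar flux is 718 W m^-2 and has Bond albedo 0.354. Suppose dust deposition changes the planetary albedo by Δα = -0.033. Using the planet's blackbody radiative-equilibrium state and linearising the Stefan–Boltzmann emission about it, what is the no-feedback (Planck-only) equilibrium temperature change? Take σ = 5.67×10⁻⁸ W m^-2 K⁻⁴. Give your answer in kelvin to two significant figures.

2.7 kelvin

Reference equilibrium: T_e = [S(1−α)/(4σ)]^(1/4) = 212.7 K.
The change in absorbed flux is Δ[S(1−α)/4] = −SΔα/4 = 5.924 W m^-2.
The Planck feedback parameter is 4σT_e³ = 2.181 W m^-2/K.
So ΔT₀ = 5.924/2.181 = 2.72 K.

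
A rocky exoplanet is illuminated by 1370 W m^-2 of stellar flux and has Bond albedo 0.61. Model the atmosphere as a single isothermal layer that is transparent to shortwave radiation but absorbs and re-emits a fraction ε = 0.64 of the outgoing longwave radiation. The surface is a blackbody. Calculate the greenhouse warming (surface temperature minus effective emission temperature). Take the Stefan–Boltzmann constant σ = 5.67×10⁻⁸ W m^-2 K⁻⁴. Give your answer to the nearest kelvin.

22 kelvin

Effective emission temperature (TOA balance): σT_e⁴ = S(1−α)/4 = 133.6 W m^-2 → T_e = 220.3 K.
The surface balance (absorbed SW + ε·downward IR = σT_s⁴) with T_a⁴ = T_s⁴/2 reduces to T_s = T_e·[2/(2−ε)]^¼ = 242.6 K.
Greenhouse warming: T_s − T_e = 22.30 K.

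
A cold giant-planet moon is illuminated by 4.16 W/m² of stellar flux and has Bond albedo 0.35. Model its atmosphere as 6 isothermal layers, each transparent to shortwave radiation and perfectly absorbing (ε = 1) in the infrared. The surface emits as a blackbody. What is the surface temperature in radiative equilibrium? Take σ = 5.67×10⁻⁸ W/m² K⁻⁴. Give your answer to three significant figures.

95.6 K

OLR = S(1−α)/4 = 0.6760 W/m²; the top layer radiates at T_e = 58.76 K.
With N = 6 opaque layers, T_s = (N+1)^(1/4)·T_e = 7^(1/4)·58.76 = 95.58 K.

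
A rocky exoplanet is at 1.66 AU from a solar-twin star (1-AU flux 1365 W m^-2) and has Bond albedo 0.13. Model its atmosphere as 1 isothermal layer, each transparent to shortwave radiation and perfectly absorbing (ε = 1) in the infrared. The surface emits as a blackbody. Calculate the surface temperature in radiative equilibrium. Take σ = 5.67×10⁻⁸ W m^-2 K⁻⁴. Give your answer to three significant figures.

Flux at the orbit: S = 1365/(1.66)² = 495.4 W m^-2.
The effective emission temperature is T_e = [S(1−α)/(4σ)]^¼ = 208.8 K.
For an N-layer opaque stack, T_s⁴ = (N+1)T_e⁴, hence T_s = (2)^(1/4)×208.8 K = 248.3 K.

248 kelvin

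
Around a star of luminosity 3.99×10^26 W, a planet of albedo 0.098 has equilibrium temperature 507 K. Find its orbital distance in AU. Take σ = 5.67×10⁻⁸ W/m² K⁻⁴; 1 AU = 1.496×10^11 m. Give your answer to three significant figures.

0.292 AU

Required flux: S = 4σT⁴/(1−α) = 16610 W/m².
S = L/(4πd²) → d = √(L/4πS) = √(3.99×10^26/(4π·16610)) = 4.372×10^10 m = 0.2922 AU.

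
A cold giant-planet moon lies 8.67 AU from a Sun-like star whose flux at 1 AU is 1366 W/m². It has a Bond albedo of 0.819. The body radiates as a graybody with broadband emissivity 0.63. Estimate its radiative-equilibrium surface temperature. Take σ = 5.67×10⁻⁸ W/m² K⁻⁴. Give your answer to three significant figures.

69.3 K

Flux at the orbit: S = 1366/(8.67)² = 18.17 W/m².
Averaging over the sphere, the absorbed flux is S(1−α)/4 = 0.8223 W/m².
Radiative balance εσT⁴ = 0.8223 gives T = [0.8223/(0.63·σ)]^(1/4) = 69.27 K.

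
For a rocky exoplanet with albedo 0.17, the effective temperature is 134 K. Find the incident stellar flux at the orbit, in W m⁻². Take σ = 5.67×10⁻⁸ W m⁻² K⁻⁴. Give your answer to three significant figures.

88.1 W m⁻²

Invert the energy balance for S: S = 4σT⁴/(1−α).
The emitted flux is σT⁴ = 18.28 W m⁻².
So S = 4×18.28/(1−0.17) = 88.10 W m⁻².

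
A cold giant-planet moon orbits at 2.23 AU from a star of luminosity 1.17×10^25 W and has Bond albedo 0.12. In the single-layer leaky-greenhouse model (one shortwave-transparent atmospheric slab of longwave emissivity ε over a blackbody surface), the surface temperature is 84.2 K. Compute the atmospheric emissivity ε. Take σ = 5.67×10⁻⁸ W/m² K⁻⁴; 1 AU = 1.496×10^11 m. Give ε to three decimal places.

d = 2.23 × 1.496×10^11 m = 3.336×10^11 m.
Flux at the orbit: S = L/(4πd²) = 1.17×10^25/(4π·(3.34×10^11)²) = 8.366 W/m².
TOA balance gives T_e = 75.48 K.
T_s⁴ = T_e⁴·2/(2−ε) → ε = 2 − 2(T_e/T_s)⁴ = 2 − 2·(75.48/84.2)⁴ = 0.7084.

0.708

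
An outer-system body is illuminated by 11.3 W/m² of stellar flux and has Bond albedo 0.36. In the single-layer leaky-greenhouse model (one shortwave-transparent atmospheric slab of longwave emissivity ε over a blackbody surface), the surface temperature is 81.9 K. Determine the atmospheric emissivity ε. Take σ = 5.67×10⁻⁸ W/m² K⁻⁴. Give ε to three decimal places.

Effective temperature: T_e = [S(1−α)/(4σ)]^(1/4) = 75.15 K.
Since (2−ε)/2 = (T_e/T_s)⁴ = 0.7087, ε = 0.5825.

0.583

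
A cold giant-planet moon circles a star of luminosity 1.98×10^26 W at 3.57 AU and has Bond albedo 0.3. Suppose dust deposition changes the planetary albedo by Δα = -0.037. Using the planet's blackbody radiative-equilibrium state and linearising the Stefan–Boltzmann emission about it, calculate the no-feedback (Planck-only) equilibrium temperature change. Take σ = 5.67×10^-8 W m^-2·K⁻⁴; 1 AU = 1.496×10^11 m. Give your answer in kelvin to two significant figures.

1.5 K

Orbital distance: d = 3.57 AU = 5.341×10^11 m.
Flux at the orbit: S = L/(4πd²) = 1.98×10^26/(4π·(5.34×10^11)²) = 55.24 W m^-2.
Reference equilibrium: T_e = [S(1−α)/(4σ)]^(1/4) = 114.3 K.
ΔF = −(S/4)Δα = −(55.24/4)×(-0.037) = 0.5110 W m^-2.
The Planck feedback parameter is 4σT_e³ = 0.3384 W m^-2/K.
Hence the no-feedback warming is ΔF/(4σT_e³) = 1.51 K.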